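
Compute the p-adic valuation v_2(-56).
v_2(-56) = 3

v_2(n) is the largest exponent k such that 2^k divides n. Factor out: -56 = -2^3 · 7. (Sign doesn't affect v_p.) So v_2(-56) = 3.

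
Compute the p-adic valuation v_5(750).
v_5(750) = 3

v_5(n) is the largest exponent k such that 5^k divides n. Factor out: 750 = 5^3 · 6. (Sign doesn't affect v_p.) So v_5(750) = 3.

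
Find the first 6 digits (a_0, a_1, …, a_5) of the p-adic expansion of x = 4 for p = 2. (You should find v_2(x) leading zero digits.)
(a_0, …, a_5) = (0, 0, 1, 0, 0, 0)

v_2(4) = 2, so a_0 = ... = a_1 = 0. Factor out: x = 2^2 · u with u = 1 a unit in ℤ_2. Expand u iteratively via a_{v+i} = u_i mod 2, u_{i+1} = (u_i − a_{v+i})/2:
  u_0 = 1;  a_2 = 1;  u_1 = (u_0 − 1)/2 = 0
  u_1 = 0;  a_3 = 0;  u_2 = (u_1 − 0)/2 = 0
  u_2 = 0;  a_4 = 0;  u_3 = (u_2 − 0)/2 = 0
  u_3 = 0;  a_5 = 0;  u_4 = (u_3 − 0)/2 = 0
Digits: (0, 0, 1, 0, 0, 0).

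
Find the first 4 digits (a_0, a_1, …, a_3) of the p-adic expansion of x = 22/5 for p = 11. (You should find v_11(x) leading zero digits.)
(a_0, …, a_3) = (0, 7, 6, 6)

v_11(22/5) = 1, so a_0 = ... = a_0 = 0. Factor out: x = 11^1 · u with u = 2/5 a unit in ℤ_11. Expand u iteratively via a_{v+i} = u_i mod 11, u_{i+1} = (u_i − a_{v+i})/11:
  u_0 = 2/5;  a_1 = 7;  u_1 = (u_0 − 7)/11 = -3/5
  u_1 = -3/5;  a_2 = 6;  u_2 = (u_1 − 6)/11 = -3/5
  u_2 = -3/5;  a_3 = 6;  u_3 = (u_2 − 6)/11 = -3/5
Digits: (0, 7, 6, 6).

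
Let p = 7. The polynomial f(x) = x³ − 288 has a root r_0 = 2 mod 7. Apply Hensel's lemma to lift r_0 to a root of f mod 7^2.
r_1 = 9 (mod 49)

Hensel: r_{i+1} = r_i − f(r_i)/f′(r_i) mod 7^{i+2}, where f′(x) = 3x². Iterate:
  r_0 = 2 (mod 7)
  r_1 = 9 (mod 49)
Final: r = 9 with f(r) ≡ 0 mod 7^2.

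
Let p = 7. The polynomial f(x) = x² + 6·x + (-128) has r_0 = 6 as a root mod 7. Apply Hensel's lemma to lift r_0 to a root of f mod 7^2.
r_1 = 20 (mod 49)

Hensel: r_{i+1} = r_i − f(r_i)·(f′(r_i))^{-1} mod 7^{i+2}, f′(x) = 2x + 6. Iterate:
  r_0 = 6 (mod 7)
  r_1 = 20 (mod 49)
Final: r = 20 satisfies f(r) ≡ 0 mod 7^2.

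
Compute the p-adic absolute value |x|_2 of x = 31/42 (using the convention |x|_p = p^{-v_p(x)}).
|31/42|_2 = 2

Step 1 — compute v_2(x) by factoring powers of 2 out of the numerator and denominator: v_2(31/42) = -1. Step 2 — apply |x|_p = p^{-v_p(x)} = 2^{1} = 2.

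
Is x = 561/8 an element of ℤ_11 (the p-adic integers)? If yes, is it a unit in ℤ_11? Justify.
x ∈ ℤ_11 but not a unit; v_11(x) = 1 > 0

ℤ_11 = {x ∈ ℚ_11 : v_11(x) ≥ 0} and ℤ_11^× = {x ∈ ℤ_11 : v_11(x) = 0}. Here v_11(561/8) = v_11(num) − v_11(den) = 1; compare against these criteria.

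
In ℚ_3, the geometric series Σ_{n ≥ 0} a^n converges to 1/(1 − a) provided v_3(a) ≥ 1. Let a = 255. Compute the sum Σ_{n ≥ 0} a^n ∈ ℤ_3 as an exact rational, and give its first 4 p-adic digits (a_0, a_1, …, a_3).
Σ a^n = 1/(1 − a) = -1/254;  first 4 digits = (1, 1, 2, 0)

v_3(a) = 1 ≥ 1, so the series converges in ℤ_3 to 1/(1 − a) = 1/(1 − 255) = -1/254. Expand this rational in ℤ_3: compute digits iteratively via d_i = x_i mod 3, x_{i+1} = (x_i − d_i)/3. The first 4 digits are (1, 1, 2, 0).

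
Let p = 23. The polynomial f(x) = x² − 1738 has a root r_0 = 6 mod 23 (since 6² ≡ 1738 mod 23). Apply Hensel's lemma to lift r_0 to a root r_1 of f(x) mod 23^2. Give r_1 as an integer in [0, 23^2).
r_1 = 236 (mod 529)

Hensel's recurrence: r_{i+1} = r_i − f(r_i)·(f′(r_i))^{-1} mod 23^{i+2}, with f′(x) = 2x. Iterate:
  r_0 = 6 (mod 23)
  r_1 = 236 (mod 529)
Final: r_1 = 236, and one checks f(r_1) ≡ 0 mod 23^2.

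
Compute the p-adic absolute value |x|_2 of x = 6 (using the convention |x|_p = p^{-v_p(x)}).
|6|_2 = 1/2

Step 1 — compute v_2(x) by factoring powers of 2 out of the numerator and denominator: v_2(6) = 1. Step 2 — apply |x|_p = p^{-v_p(x)} = 2^{-1} = 1/2.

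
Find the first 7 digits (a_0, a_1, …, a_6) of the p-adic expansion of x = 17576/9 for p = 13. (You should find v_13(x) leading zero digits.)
(a_0, …, a_6) = (0, 0, 0, 11, 5, 1, 10)

v_13(17576/9) = 3, so a_0 = ... = a_2 = 0. Factor out: x = 13^3 · u with u = 8/9 a unit in ℤ_13. Expand u iteratively via a_{v+i} = u_i mod 13, u_{i+1} = (u_i − a_{v+i})/13:
  u_0 = 8/9;  a_3 = 11;  u_1 = (u_0 − 11)/13 = -7/9
  u_1 = -7/9;  a_4 = 5;  u_2 = (u_1 − 5)/13 = -4/9
  u_2 = -4/9;  a_5 = 1;  u_3 = (u_2 − 1)/13 = -1/9
  u_3 = -1/9;  a_6 = 10;  u_4 = (u_3 − 10)/13 = -7/9
Digits: (0, 0, 0, 11, 5, 1, 10).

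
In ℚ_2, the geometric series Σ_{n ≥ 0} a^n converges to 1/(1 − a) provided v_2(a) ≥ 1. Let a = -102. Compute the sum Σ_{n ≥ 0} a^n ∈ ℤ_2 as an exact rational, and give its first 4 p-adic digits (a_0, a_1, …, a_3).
Σ a^n = 1/(1 − a) = 1/103;  first 4 digits = (1, 1, 1, 0)

v_2(a) = 1 ≥ 1, so the series converges in ℤ_2 to 1/(1 − a) = 1/(1 − (-102)) = 1/103. Expand this rational in ℤ_2: compute digits iteratively via d_i = x_i mod 2, x_{i+1} = (x_i − d_i)/2. The first 4 digits are (1, 1, 1, 0).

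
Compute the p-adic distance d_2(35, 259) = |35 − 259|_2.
d_2(35, 259) = 1/32

Step 1 — x − y = 35 − 259 = -224. Step 2 — v_2(-224) = 5 (factor: -224 = −(2^5 · 7); the sign does not affect v_p). Step 3 — |x − y|_2 = 2^{-5} = 1/32.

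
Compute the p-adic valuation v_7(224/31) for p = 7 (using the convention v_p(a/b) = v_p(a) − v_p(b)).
v_7(224/31) = 1

Factor powers of 7 from the numerator and denominator of the reduced fraction: 224 = 7^1 · 32 and 31 = 7^0 · 31. Apply v_p(a/b) = v_p(a) − v_p(b): v_7(224/31) = 1 − 0 = 1.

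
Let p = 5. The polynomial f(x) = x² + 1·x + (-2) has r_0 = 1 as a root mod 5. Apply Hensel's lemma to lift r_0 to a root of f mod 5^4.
r_3 = 1 (mod 625)

Hensel: r_{i+1} = r_i − f(r_i)·(f′(r_i))^{-1} mod 5^{i+2}, f′(x) = 2x + 1. Iterate:
  r_0 = 1 (mod 5)
  r_1 = 1 (mod 25)
  r_2 = 1 (mod 125)
  r_3 = 1 (mod 625)
Final: r = 1 satisfies f(r) ≡ 0 mod 5^4.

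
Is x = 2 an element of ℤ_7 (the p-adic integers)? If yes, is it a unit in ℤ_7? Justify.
x ∈ ℤ_7^× (unit); v_7(x) = 0

ℤ_7 = {x ∈ ℚ_7 : v_7(x) ≥ 0} and ℤ_7^× = {x ∈ ℤ_7 : v_7(x) = 0}. Here v_7(2) = v_7(num) − v_7(den) = 0; compare against these criteria.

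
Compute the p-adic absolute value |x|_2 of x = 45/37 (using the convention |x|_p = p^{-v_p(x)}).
|45/37|_2 = 1

Step 1 — compute v_2(x) by factoring powers of 2 out of the numerator and denominator: v_2(45/37) = 0. Step 2 — apply |x|_p = p^{-v_p(x)} = 2^{0} = 1.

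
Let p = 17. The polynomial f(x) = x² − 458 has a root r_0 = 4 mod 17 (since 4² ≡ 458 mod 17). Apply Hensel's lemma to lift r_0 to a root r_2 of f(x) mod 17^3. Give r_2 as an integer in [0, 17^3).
r_2 = 4322 (mod 4913)

Hensel's recurrence: r_{i+1} = r_i − f(r_i)·(f′(r_i))^{-1} mod 17^{i+2}, with f′(x) = 2x. Iterate:
  r_0 = 4 (mod 17)
  r_1 = 276 (mod 289)
  r_2 = 4322 (mod 4913)
Final: r_2 = 4322, and one checks f(r_2) ≡ 0 mod 17^3.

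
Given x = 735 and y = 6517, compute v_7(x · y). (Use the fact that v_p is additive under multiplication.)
v_7(4789995) = 5

v_p(x) = 2 (factor: 735 = 7^2 · 15); v_p(y) = 3 (factor: 6517 = 7^3 · 19). Additivity: v_p(xy) = v_p(x) + v_p(y) = 2 + 3 = 5. (Direct check: xy = 4789995 = 7^5 · (285).)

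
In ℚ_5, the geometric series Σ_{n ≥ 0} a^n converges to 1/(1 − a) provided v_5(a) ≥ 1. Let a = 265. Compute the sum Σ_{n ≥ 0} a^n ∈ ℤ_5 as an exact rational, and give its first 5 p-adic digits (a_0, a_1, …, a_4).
Σ a^n = 1/(1 − a) = -1/264;  first 5 digits = (1, 3, 4, 0, 4)

v_5(a) = 1 ≥ 1, so the series converges in ℤ_5 to 1/(1 − a) = 1/(1 − 265) = -1/264. Expand this rational in ℤ_5: compute digits iteratively via d_i = x_i mod 5, x_{i+1} = (x_i − d_i)/5. The first 5 digits are (1, 3, 4, 0, 4).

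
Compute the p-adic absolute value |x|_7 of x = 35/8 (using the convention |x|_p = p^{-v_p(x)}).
|35/8|_7 = 1/7

Step 1 — compute v_7(x) by factoring powers of 7 out of the numerator and denominator: v_7(35/8) = 1. Step 2 — apply |x|_p = p^{-v_p(x)} = 7^{-1} = 1/7.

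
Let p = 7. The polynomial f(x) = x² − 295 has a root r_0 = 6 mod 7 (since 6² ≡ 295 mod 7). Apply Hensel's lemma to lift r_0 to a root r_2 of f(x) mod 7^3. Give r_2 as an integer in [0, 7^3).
r_2 = 195 (mod 343)

Hensel's recurrence: r_{i+1} = r_i − f(r_i)·(f′(r_i))^{-1} mod 7^{i+2}, with f′(x) = 2x. Iterate:
  r_0 = 6 (mod 7)
  r_1 = 48 (mod 49)
  r_2 = 195 (mod 343)
Final: r_2 = 195, and one checks f(r_2) ≡ 0 mod 7^3.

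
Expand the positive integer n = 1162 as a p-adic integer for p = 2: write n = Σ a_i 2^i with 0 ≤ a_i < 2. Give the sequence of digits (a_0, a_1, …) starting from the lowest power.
(a_0, a_1, …) = (0, 1, 0, 1, 0, 0, 0, 1, 0, 0, 1)

Repeated division by 2 gives the digits low-to-high: 1162 = 1·2^1 + 1·2^3 + 1·2^7 + 1·2^10. Digit sequence: (0, 1, 0, 1, 0, 0, 0, 1, 0, 0, 1).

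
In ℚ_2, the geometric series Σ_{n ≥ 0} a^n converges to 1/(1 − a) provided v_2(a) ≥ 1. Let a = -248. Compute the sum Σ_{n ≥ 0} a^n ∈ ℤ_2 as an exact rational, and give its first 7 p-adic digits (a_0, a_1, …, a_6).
Σ a^n = 1/(1 − a) = 1/249;  first 7 digits = (1, 0, 0, 1, 0, 0, 1)

v_2(a) = 3 ≥ 1, so the series converges in ℤ_2 to 1/(1 − a) = 1/(1 − (-248)) = 1/249. Expand this rational in ℤ_2: compute digits iteratively via d_i = x_i mod 2, x_{i+1} = (x_i − d_i)/2. The first 7 digits are (1, 0, 0, 1, 0, 0, 1).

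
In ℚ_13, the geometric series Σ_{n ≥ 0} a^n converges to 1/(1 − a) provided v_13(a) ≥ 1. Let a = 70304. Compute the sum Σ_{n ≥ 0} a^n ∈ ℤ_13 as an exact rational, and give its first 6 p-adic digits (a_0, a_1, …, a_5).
Σ a^n = 1/(1 − a) = -1/70303;  first 6 digits = (1, 0, 0, 6, 2, 0)

v_13(a) = 3 ≥ 1, so the series converges in ℤ_13 to 1/(1 − a) = 1/(1 − 70304) = -1/70303. Expand this rational in ℤ_13: compute digits iteratively via d_i = x_i mod 13, x_{i+1} = (x_i − d_i)/13. The first 6 digits are (1, 0, 0, 6, 2, 0).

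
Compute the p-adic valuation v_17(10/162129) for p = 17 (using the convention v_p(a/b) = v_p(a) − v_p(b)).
v_17(10/162129) = -3

Factor powers of 17 from the numerator and denominator of the reduced fraction: 10 = 17^0 · 10 and 162129 = 17^3 · 33. Apply v_p(a/b) = v_p(a) − v_p(b): v_17(10/162129) = 0 − 3 = -3.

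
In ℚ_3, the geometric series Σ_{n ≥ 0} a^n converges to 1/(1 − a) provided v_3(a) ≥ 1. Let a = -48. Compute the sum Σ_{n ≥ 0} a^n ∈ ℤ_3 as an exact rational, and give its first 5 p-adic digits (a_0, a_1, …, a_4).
Σ a^n = 1/(1 − a) = 1/49;  first 5 digits = (1, 2, 1, 1, 1)

v_3(a) = 1 ≥ 1, so the series converges in ℤ_3 to 1/(1 − a) = 1/(1 − (-48)) = 1/49. Expand this rational in ℤ_3: compute digits iteratively via d_i = x_i mod 3, x_{i+1} = (x_i − d_i)/3. The first 5 digits are (1, 2, 1, 1, 1).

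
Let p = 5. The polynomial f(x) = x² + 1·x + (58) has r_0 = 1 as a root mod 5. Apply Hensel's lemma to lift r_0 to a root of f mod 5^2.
r_1 = 6 (mod 25)

Hensel: r_{i+1} = r_i − f(r_i)·(f′(r_i))^{-1} mod 5^{i+2}, f′(x) = 2x + 1. Iterate:
  r_0 = 1 (mod 5)
  r_1 = 6 (mod 25)
Final: r = 6 satisfies f(r) ≡ 0 mod 5^2.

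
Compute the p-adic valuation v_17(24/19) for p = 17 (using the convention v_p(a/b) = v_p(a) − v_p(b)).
v_17(24/19) = 0

Factor powers of 17 from the numerator and denominator of the reduced fraction: 24 = 17^0 · 24 and 19 = 17^0 · 19. Apply v_p(a/b) = v_p(a) − v_p(b): v_17(24/19) = 0 − 0 = 0.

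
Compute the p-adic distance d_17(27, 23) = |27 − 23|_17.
d_17(27, 23) = 1

Step 1 — x − y = 27 − 23 = 4. Step 2 — v_17(4) = 0 (factor: 4 = (17^0 · 4); the sign does not affect v_p). Step 3 — |x − y|_17 = 17^{0} = 1.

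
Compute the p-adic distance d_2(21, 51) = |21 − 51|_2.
d_2(21, 51) = 1/2

Step 1 — x − y = 21 − 51 = -30. Step 2 — v_2(-30) = 1 (factor: -30 = −(2^1 · 15); the sign does not affect v_p). Step 3 — |x − y|_2 = 2^{-1} = 1/2.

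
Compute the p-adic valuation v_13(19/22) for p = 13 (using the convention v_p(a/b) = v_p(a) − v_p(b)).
v_13(19/22) = 0

Factor powers of 13 from the numerator and denominator of the reduced fraction: 19 = 13^0 · 19 and 22 = 13^0 · 22. Apply v_p(a/b) = v_p(a) − v_p(b): v_13(19/22) = 0 − 0 = 0.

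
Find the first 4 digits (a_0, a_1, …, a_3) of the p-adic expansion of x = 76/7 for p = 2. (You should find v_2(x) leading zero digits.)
(a_0, …, a_3) = (0, 0, 1, 0)

v_2(76/7) = 2, so a_0 = ... = a_1 = 0. Factor out: x = 2^2 · u with u = 19/7 a unit in ℤ_2. Expand u iteratively via a_{v+i} = u_i mod 2, u_{i+1} = (u_i − a_{v+i})/2:
  u_0 = 19/7;  a_2 = 1;  u_1 = (u_0 − 1)/2 = 6/7
  u_1 = 6/7;  a_3 = 0;  u_2 = (u_1 − 0)/2 = 3/7
Digits: (0, 0, 1, 0).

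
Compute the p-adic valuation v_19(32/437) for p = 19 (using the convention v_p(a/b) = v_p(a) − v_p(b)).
v_19(32/437) = -1

Factor powers of 19 from the numerator and denominator of the reduced fraction: 32 = 19^0 · 32 and 437 = 19^1 · 23. Apply v_p(a/b) = v_p(a) − v_p(b): v_19(32/437) = 0 − 1 = -1.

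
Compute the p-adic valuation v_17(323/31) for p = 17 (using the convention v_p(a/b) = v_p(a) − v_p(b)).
v_17(323/31) = 1

Factor powers of 17 from the numerator and denominator of the reduced fraction: 323 = 17^1 · 19 and 31 = 17^0 · 31. Apply v_p(a/b) = v_p(a) − v_p(b): v_17(323/31) = 1 − 0 = 1.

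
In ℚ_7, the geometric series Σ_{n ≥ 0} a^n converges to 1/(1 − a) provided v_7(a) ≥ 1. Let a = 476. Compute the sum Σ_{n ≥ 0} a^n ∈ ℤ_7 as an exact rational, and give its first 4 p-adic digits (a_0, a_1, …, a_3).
Σ a^n = 1/(1 − a) = -1/475;  first 4 digits = (1, 5, 6, 2)

v_7(a) = 1 ≥ 1, so the series converges in ℤ_7 to 1/(1 − a) = 1/(1 − 476) = -1/475. Expand this rational in ℤ_7: compute digits iteratively via d_i = x_i mod 7, x_{i+1} = (x_i − d_i)/7. The first 4 digits are (1, 5, 6, 2).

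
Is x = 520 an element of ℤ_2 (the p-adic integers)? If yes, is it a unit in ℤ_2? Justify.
x ∈ ℤ_2 but not a unit; v_2(x) = 3 > 0

ℤ_2 = {x ∈ ℚ_2 : v_2(x) ≥ 0} and ℤ_2^× = {x ∈ ℤ_2 : v_2(x) = 0}. Here v_2(520) = v_2(num) − v_2(den) = 3; compare against these criteria.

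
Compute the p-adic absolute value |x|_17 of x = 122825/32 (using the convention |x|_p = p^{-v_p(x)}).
|122825/32|_17 = 1/4913

Step 1 — compute v_17(x) by factoring powers of 17 out of the numerator and denominator: v_17(122825/32) = 3. Step 2 — apply |x|_p = p^{-v_p(x)} = 17^{-3} = 1/4913.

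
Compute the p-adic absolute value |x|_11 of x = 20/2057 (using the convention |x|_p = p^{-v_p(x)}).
|20/2057|_11 = 121

Step 1 — compute v_11(x) by factoring powers of 11 out of the numerator and denominator: v_11(20/2057) = -2. Step 2 — apply |x|_p = p^{-v_p(x)} = 11^{2} = 121.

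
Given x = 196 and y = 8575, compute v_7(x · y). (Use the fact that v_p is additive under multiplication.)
v_7(1680700) = 5

v_p(x) = 2 (factor: 196 = 7^2 · 4); v_p(y) = 3 (factor: 8575 = 7^3 · 25). Additivity: v_p(xy) = v_p(x) + v_p(y) = 2 + 3 = 5. (Direct check: xy = 1680700 = 7^5 · (100).)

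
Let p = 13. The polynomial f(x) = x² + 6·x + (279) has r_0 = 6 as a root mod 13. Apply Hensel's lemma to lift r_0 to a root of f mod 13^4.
r_3 = 11225 (mod 28561)

Hensel: r_{i+1} = r_i − f(r_i)·(f′(r_i))^{-1} mod 13^{i+2}, f′(x) = 2x + 6. Iterate:
  r_0 = 6 (mod 13)
  r_1 = 71 (mod 169)
  r_2 = 240 (mod 2197)
  r_3 = 11225 (mod 28561)
Final: r = 11225 satisfies f(r) ≡ 0 mod 13^4.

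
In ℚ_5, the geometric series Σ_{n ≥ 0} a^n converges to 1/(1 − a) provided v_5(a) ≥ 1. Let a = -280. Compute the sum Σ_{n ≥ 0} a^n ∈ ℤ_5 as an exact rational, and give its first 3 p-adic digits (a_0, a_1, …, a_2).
Σ a^n = 1/(1 − a) = 1/281;  first 3 digits = (1, 4, 4)

v_5(a) = 1 ≥ 1, so the series converges in ℤ_5 to 1/(1 − a) = 1/(1 − (-280)) = 1/281. Expand this rational in ℤ_5: compute digits iteratively via d_i = x_i mod 5, x_{i+1} = (x_i − d_i)/5. The first 3 digits are (1, 4, 4).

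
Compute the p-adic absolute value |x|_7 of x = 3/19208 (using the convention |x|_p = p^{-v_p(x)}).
|3/19208|_7 = 2401

Step 1 — compute v_7(x) by factoring powers of 7 out of the numerator and denominator: v_7(3/19208) = -4. Step 2 — apply |x|_p = p^{-v_p(x)} = 7^{4} = 2401.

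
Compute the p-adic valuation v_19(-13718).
v_19(-13718) = 3

v_19(n) is the largest exponent k such that 19^k divides n. Factor out: -13718 = -19^3 · 2. (Sign doesn't affect v_p.) So v_19(-13718) = 3.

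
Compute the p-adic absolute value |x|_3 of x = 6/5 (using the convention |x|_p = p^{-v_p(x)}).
|6/5|_3 = 1/3

Step 1 — compute v_3(x) by factoring powers of 3 out of the numerator and denominator: v_3(6/5) = 1. Step 2 — apply |x|_p = p^{-v_p(x)} = 3^{-1} = 1/3.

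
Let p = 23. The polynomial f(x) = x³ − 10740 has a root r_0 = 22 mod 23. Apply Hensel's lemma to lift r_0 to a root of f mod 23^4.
r_3 = 48368 (mod 279841)

Hensel: r_{i+1} = r_i − f(r_i)/f′(r_i) mod 23^{i+2}, where f′(x) = 3x². Iterate:
  r_0 = 22 (mod 23)
  r_1 = 229 (mod 529)
  r_2 = 11867 (mod 12167)
  r_3 = 48368 (mod 279841)
Final: r = 48368 with f(r) ≡ 0 mod 23^4.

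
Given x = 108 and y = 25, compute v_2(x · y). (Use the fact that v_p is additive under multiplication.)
v_2(2700) = 2

v_p(x) = 2 (factor: 108 = 2^2 · 27); v_p(y) = 0 (factor: 25 = 2^0 · 25). Additivity: v_p(xy) = v_p(x) + v_p(y) = 2 + 0 = 2. (Direct check: xy = 2700 = 2^2 · (675).)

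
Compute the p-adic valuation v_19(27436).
v_19(27436) = 3

v_19(n) is the largest exponent k such that 19^k divides n. Factor out: 27436 = 19^3 · 4. (Sign doesn't affect v_p.) So v_19(27436) = 3.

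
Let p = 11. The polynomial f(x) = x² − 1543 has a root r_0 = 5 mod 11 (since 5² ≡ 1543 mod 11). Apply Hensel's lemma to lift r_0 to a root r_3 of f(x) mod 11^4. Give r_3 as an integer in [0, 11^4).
r_3 = 2117 (mod 14641)

Hensel's recurrence: r_{i+1} = r_i − f(r_i)·(f′(r_i))^{-1} mod 11^{i+2}, with f′(x) = 2x. Iterate:
  r_0 = 5 (mod 11)
  r_1 = 60 (mod 121)
  r_2 = 786 (mod 1331)
  r_3 = 2117 (mod 14641)
Final: r_3 = 2117, and one checks f(r_3) ≡ 0 mod 11^4.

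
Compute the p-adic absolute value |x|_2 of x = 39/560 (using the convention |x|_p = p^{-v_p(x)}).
|39/560|_2 = 16

Step 1 — compute v_2(x) by factoring powers of 2 out of the numerator and denominator: v_2(39/560) = -4. Step 2 — apply |x|_p = p^{-v_p(x)} = 2^{4} = 16.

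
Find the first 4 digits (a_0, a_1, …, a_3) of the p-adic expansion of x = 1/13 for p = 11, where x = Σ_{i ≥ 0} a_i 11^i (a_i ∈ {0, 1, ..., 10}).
(a_0, …, a_3) = (6, 2, 4, 3)

v_11(1/13) = 0 (numerator and denominator both coprime to 11), so x ∈ ℤ_11^×. Compute digits iteratively via a_i = x_i mod 11, x_{i+1} = (x_i − a_i)/11, with x_0 = x:
  x_0 = 1/13;  a_0 = 6;  x_1 = (x_0 − 6)/11 = -7/13
  x_1 = -7/13;  a_1 = 2;  x_2 = (x_1 − 2)/11 = -3/13
  x_2 = -3/13;  a_2 = 4;  x_3 = (x_2 − 4)/11 = -5/13
  x_3 = -5/13;  a_3 = 3;  x_4 = (x_3 − 3)/11 = -4/13
Digits: (6, 2, 4, 3).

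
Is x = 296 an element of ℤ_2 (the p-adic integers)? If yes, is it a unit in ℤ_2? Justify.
x ∈ ℤ_2 but not a unit; v_2(x) = 3 > 0

ℤ_2 = {x ∈ ℚ_2 : v_2(x) ≥ 0} and ℤ_2^× = {x ∈ ℤ_2 : v_2(x) = 0}. Here v_2(296) = v_2(num) − v_2(den) = 3; compare against these criteria.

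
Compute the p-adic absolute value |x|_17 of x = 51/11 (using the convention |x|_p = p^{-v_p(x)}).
|51/11|_17 = 1/17

Step 1 — compute v_17(x) by factoring powers of 17 out of the numerator and denominator: v_17(51/11) = 1. Step 2 — apply |x|_p = p^{-v_p(x)} = 17^{-1} = 1/17.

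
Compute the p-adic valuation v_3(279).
v_3(279) = 2

v_3(n) is the largest exponent k such that 3^k divides n. Factor out: 279 = 3^2 · 31. (Sign doesn't affect v_p.) So v_3(279) = 2.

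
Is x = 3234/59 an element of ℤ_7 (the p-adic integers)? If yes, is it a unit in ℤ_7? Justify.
x ∈ ℤ_7 but not a unit; v_7(x) = 2 > 0

ℤ_7 = {x ∈ ℚ_7 : v_7(x) ≥ 0} and ℤ_7^× = {x ∈ ℤ_7 : v_7(x) = 0}. Here v_7(3234/59) = v_7(num) − v_7(den) = 2; compare against these criteria.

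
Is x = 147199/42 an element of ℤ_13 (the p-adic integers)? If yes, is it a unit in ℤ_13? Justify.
x ∈ ℤ_13 but not a unit; v_13(x) = 3 > 0

ℤ_13 = {x ∈ ℚ_13 : v_13(x) ≥ 0} and ℤ_13^× = {x ∈ ℤ_13 : v_13(x) = 0}. Here v_13(147199/42) = v_13(num) − v_13(den) = 3; compare against these criteria.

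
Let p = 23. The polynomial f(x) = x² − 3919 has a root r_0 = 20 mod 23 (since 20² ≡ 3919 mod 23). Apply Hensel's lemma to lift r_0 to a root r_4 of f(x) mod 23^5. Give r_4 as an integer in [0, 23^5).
r_4 = 896353 (mod 6436343)

Hensel's recurrence: r_{i+1} = r_i − f(r_i)·(f′(r_i))^{-1} mod 23^{i+2}, with f′(x) = 2x. Iterate:
  r_0 = 20 (mod 23)
  r_1 = 227 (mod 529)
  r_2 = 8162 (mod 12167)
  r_3 = 56830 (mod 279841)
  r_4 = 896353 (mod 6436343)
Final: r_4 = 896353, and one checks f(r_4) ≡ 0 mod 23^5.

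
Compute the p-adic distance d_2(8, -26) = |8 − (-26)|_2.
d_2(8, -26) = 1/2

Step 1 — x − y = 8 − (-26) = 34. Step 2 — v_2(34) = 1 (factor: 34 = (2^1 · 17); the sign does not affect v_p). Step 3 — |x − y|_2 = 2^{-1} = 1/2.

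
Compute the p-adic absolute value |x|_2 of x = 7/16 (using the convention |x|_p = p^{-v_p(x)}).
|7/16|_2 = 16

Step 1 — compute v_2(x) by factoring powers of 2 out of the numerator and denominator: v_2(7/16) = -4. Step 2 — apply |x|_p = p^{-v_p(x)} = 2^{4} = 16.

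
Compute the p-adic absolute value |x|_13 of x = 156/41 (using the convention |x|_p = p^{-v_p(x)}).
|156/41|_13 = 1/13

Step 1 — compute v_13(x) by factoring powers of 13 out of the numerator and denominator: v_13(156/41) = 1. Step 2 — apply |x|_p = p^{-v_p(x)} = 13^{-1} = 1/13.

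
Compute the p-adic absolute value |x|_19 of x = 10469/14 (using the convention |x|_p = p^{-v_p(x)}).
|10469/14|_19 = 1/361

Step 1 — compute v_19(x) by factoring powers of 19 out of the numerator and denominator: v_19(10469/14) = 2. Step 2 — apply |x|_p = p^{-v_p(x)} = 19^{-2} = 1/361.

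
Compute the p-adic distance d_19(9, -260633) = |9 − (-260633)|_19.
d_19(9, -260633) = 1/130321

Step 1 — x − y = 9 − (-260633) = 260642. Step 2 — v_19(260642) = 4 (factor: 260642 = (19^4 · 2); the sign does not affect v_p). Step 3 — |x − y|_19 = 19^{-4} = 1/130321.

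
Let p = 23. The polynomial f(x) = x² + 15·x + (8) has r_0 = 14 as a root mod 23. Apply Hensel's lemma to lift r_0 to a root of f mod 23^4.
r_3 = 264123 (mod 279841)

Hensel: r_{i+1} = r_i − f(r_i)·(f′(r_i))^{-1} mod 23^{i+2}, f′(x) = 2x + 15. Iterate:
  r_0 = 14 (mod 23)
  r_1 = 152 (mod 529)
  r_2 = 8616 (mod 12167)
  r_3 = 264123 (mod 279841)
Final: r = 264123 satisfies f(r) ≡ 0 mod 23^4.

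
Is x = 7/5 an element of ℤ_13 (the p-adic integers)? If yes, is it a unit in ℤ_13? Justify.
x ∈ ℤ_13^× (unit); v_13(x) = 0

ℤ_13 = {x ∈ ℚ_13 : v_13(x) ≥ 0} and ℤ_13^× = {x ∈ ℤ_13 : v_13(x) = 0}. Here v_13(7/5) = v_13(num) − v_13(den) = 0; compare against these criteria.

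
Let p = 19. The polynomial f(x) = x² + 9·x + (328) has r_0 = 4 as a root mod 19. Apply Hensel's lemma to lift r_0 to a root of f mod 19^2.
r_1 = 194 (mod 361)

Hensel: r_{i+1} = r_i − f(r_i)·(f′(r_i))^{-1} mod 19^{i+2}, f′(x) = 2x + 9. Iterate:
  r_0 = 4 (mod 19)
  r_1 = 194 (mod 361)
Final: r = 194 satisfies f(r) ≡ 0 mod 19^2.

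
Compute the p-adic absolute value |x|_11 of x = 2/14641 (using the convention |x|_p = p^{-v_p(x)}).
|2/14641|_11 = 14641

Step 1 — compute v_11(x) by factoring powers of 11 out of the numerator and denominator: v_11(2/14641) = -4. Step 2 — apply |x|_p = p^{-v_p(x)} = 11^{4} = 14641.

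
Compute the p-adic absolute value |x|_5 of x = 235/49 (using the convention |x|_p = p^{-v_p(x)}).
|235/49|_5 = 1/5

Step 1 — compute v_5(x) by factoring powers of 5 out of the numerator and denominator: v_5(235/49) = 1. Step 2 — apply |x|_p = p^{-v_p(x)} = 5^{-1} = 1/5.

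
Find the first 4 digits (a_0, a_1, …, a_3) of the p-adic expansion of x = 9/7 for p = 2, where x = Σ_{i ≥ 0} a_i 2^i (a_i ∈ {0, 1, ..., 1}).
(a_0, …, a_3) = (1, 1, 1, 1)

v_2(9/7) = 0 (numerator and denominator both coprime to 2), so x ∈ ℤ_2^×. Compute digits iteratively via a_i = x_i mod 2, x_{i+1} = (x_i − a_i)/2, with x_0 = x:
  x_0 = 9/7;  a_0 = 1;  x_1 = (x_0 − 1)/2 = 1/7
  x_1 = 1/7;  a_1 = 1;  x_2 = (x_1 − 1)/2 = -3/7
  x_2 = -3/7;  a_2 = 1;  x_3 = (x_2 − 1)/2 = -5/7
  x_3 = -5/7;  a_3 = 1;  x_4 = (x_3 − 1)/2 = -6/7
Digits: (1, 1, 1, 1).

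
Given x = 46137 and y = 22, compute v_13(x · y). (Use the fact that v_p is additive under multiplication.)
v_13(1015014) = 3

v_p(x) = 3 (factor: 46137 = 13^3 · 21); v_p(y) = 0 (factor: 22 = 13^0 · 22). Additivity: v_p(xy) = v_p(x) + v_p(y) = 3 + 0 = 3. (Direct check: xy = 1015014 = 13^3 · (462).)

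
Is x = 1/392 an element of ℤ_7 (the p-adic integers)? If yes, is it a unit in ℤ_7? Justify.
x ∉ ℤ_7 (v_7(x) = -2 < 0)

ℤ_7 = {x ∈ ℚ_7 : v_7(x) ≥ 0} and ℤ_7^× = {x ∈ ℤ_7 : v_7(x) = 0}. Here v_7(1/392) = v_7(num) − v_7(den) = -2; compare against these criteria.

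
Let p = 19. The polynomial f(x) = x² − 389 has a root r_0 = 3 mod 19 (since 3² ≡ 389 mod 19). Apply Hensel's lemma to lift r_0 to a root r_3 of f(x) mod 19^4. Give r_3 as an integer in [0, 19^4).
r_3 = 34963 (mod 130321)

Hensel's recurrence: r_{i+1} = r_i − f(r_i)·(f′(r_i))^{-1} mod 19^{i+2}, with f′(x) = 2x. Iterate:
  r_0 = 3 (mod 19)
  r_1 = 307 (mod 361)
  r_2 = 668 (mod 6859)
  r_3 = 34963 (mod 130321)
Final: r_3 = 34963, and one checks f(r_3) ≡ 0 mod 19^4.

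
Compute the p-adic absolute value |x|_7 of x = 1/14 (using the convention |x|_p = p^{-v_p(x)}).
|1/14|_7 = 7

Step 1 — compute v_7(x) by factoring powers of 7 out of the numerator and denominator: v_7(1/14) = -1. Step 2 — apply |x|_p = p^{-v_p(x)} = 7^{1} = 7.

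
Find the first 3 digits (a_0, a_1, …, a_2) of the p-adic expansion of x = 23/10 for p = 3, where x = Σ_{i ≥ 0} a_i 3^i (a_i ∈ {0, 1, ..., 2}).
(a_0, …, a_2) = (2, 1, 0)

v_3(23/10) = 0 (numerator and denominator both coprime to 3), so x ∈ ℤ_3^×. Compute digits iteratively via a_i = x_i mod 3, x_{i+1} = (x_i − a_i)/3, with x_0 = x:
  x_0 = 23/10;  a_0 = 2;  x_1 = (x_0 − 2)/3 = 1/10
  x_1 = 1/10;  a_1 = 1;  x_2 = (x_1 − 1)/3 = -3/10
  x_2 = -3/10;  a_2 = 0;  x_3 = (x_2 − 0)/3 = -1/10
Digits: (2, 1, 0).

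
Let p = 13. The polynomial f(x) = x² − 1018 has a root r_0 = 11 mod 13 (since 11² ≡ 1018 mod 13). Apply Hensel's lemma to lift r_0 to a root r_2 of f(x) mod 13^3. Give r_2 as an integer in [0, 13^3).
r_2 = 843 (mod 2197)

Hensel's recurrence: r_{i+1} = r_i − f(r_i)·(f′(r_i))^{-1} mod 13^{i+2}, with f′(x) = 2x. Iterate:
  r_0 = 11 (mod 13)
  r_1 = 167 (mod 169)
  r_2 = 843 (mod 2197)
Final: r_2 = 843, and one checks f(r_2) ≡ 0 mod 13^3.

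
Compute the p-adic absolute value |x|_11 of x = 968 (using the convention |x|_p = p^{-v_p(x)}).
|968|_11 = 1/121

Step 1 — compute v_11(x) by factoring powers of 11 out of the numerator and denominator: v_11(968) = 2. Step 2 — apply |x|_p = p^{-v_p(x)} = 11^{-2} = 1/121.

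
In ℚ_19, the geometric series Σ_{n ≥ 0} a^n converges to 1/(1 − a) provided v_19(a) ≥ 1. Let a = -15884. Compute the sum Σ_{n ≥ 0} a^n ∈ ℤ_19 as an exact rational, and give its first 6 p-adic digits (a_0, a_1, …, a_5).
Σ a^n = 1/(1 − a) = 1/15885;  first 6 digits = (1, 0, 13, 16, 16, 6)

v_19(a) = 2 ≥ 1, so the series converges in ℤ_19 to 1/(1 − a) = 1/(1 − (-15884)) = 1/15885. Expand this rational in ℤ_19: compute digits iteratively via d_i = x_i mod 19, x_{i+1} = (x_i − d_i)/19. The first 6 digits are (1, 0, 13, 16, 16, 6).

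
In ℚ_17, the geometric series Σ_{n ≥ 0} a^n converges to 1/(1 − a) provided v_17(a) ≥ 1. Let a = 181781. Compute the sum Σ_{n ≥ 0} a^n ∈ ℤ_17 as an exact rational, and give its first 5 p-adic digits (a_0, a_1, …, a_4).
Σ a^n = 1/(1 − a) = -1/181780;  first 5 digits = (1, 0, 0, 3, 2)

v_17(a) = 3 ≥ 1, so the series converges in ℤ_17 to 1/(1 − a) = 1/(1 − 181781) = -1/181780. Expand this rational in ℤ_17: compute digits iteratively via d_i = x_i mod 17, x_{i+1} = (x_i − d_i)/17. The first 5 digits are (1, 0, 0, 3, 2).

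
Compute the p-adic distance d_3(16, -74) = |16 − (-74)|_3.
d_3(16, -74) = 1/9

Step 1 — x − y = 16 − (-74) = 90. Step 2 — v_3(90) = 2 (factor: 90 = (3^2 · 10); the sign does not affect v_p). Step 3 — |x − y|_3 = 3^{-2} = 1/9.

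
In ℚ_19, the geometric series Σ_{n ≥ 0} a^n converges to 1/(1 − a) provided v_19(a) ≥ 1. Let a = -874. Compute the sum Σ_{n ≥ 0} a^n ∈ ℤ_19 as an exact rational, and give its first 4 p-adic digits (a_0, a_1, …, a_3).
Σ a^n = 1/(1 − a) = 1/875;  first 4 digits = (1, 11, 4, 17)

v_19(a) = 1 ≥ 1, so the series converges in ℤ_19 to 1/(1 − a) = 1/(1 − (-874)) = 1/875. Expand this rational in ℤ_19: compute digits iteratively via d_i = x_i mod 19, x_{i+1} = (x_i − d_i)/19. The first 4 digits are (1, 11, 4, 17).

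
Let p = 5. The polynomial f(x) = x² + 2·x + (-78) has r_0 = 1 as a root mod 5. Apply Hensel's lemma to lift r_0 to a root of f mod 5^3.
r_2 = 51 (mod 125)

Hensel: r_{i+1} = r_i − f(r_i)·(f′(r_i))^{-1} mod 5^{i+2}, f′(x) = 2x + 2. Iterate:
  r_0 = 1 (mod 5)
  r_1 = 1 (mod 25)
  r_2 = 51 (mod 125)
Final: r = 51 satisfies f(r) ≡ 0 mod 5^3.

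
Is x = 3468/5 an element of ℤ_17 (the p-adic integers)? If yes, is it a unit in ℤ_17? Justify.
x ∈ ℤ_17 but not a unit; v_17(x) = 2 > 0

ℤ_17 = {x ∈ ℚ_17 : v_17(x) ≥ 0} and ℤ_17^× = {x ∈ ℤ_17 : v_17(x) = 0}. Here v_17(3468/5) = v_17(num) − v_17(den) = 2; compare against these criteria.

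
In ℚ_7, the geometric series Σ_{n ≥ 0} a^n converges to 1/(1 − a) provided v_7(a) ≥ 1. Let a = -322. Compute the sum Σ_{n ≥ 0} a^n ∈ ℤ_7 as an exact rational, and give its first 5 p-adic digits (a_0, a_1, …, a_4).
Σ a^n = 1/(1 − a) = 1/323;  first 5 digits = (1, 3, 2, 6, 1)

v_7(a) = 1 ≥ 1, so the series converges in ℤ_7 to 1/(1 − a) = 1/(1 − (-322)) = 1/323. Expand this rational in ℤ_7: compute digits iteratively via d_i = x_i mod 7, x_{i+1} = (x_i − d_i)/7. The first 5 digits are (1, 3, 2, 6, 1).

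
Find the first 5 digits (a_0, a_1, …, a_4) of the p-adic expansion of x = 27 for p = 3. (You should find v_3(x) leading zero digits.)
(a_0, …, a_4) = (0, 0, 0, 1, 0)

v_3(27) = 3, so a_0 = ... = a_2 = 0. Factor out: x = 3^3 · u with u = 1 a unit in ℤ_3. Expand u iteratively via a_{v+i} = u_i mod 3, u_{i+1} = (u_i − a_{v+i})/3:
  u_0 = 1;  a_3 = 1;  u_1 = (u_0 − 1)/3 = 0
  u_1 = 0;  a_4 = 0;  u_2 = (u_1 − 0)/3 = 0
Digits: (0, 0, 0, 1, 0).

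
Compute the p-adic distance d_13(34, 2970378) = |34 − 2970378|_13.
d_13(34, 2970378) = 1/371293

Step 1 — x − y = 34 − 2970378 = -2970344. Step 2 — v_13(-2970344) = 5 (factor: -2970344 = −(13^5 · 8); the sign does not affect v_p). Step 3 — |x − y|_13 = 13^{-5} = 1/371293.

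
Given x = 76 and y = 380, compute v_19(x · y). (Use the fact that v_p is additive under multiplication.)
v_19(28880) = 2

v_p(x) = 1 (factor: 76 = 19^1 · 4); v_p(y) = 1 (factor: 380 = 19^1 · 20). Additivity: v_p(xy) = v_p(x) + v_p(y) = 1 + 1 = 2. (Direct check: xy = 28880 = 19^2 · (80).)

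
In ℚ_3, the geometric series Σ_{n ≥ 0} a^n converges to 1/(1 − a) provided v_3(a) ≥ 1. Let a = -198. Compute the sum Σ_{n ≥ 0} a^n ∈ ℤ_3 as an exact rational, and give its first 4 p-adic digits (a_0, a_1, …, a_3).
Σ a^n = 1/(1 − a) = 1/199;  first 4 digits = (1, 0, 2, 1)

v_3(a) = 2 ≥ 1, so the series converges in ℤ_3 to 1/(1 − a) = 1/(1 − (-198)) = 1/199. Expand this rational in ℤ_3: compute digits iteratively via d_i = x_i mod 3, x_{i+1} = (x_i − d_i)/3. The first 4 digits are (1, 0, 2, 1).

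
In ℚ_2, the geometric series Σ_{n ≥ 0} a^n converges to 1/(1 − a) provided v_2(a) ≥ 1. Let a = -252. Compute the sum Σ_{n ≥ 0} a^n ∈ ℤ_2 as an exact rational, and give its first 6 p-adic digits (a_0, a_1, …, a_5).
Σ a^n = 1/(1 − a) = 1/253;  first 6 digits = (1, 0, 1, 0, 1, 0)

v_2(a) = 2 ≥ 1, so the series converges in ℤ_2 to 1/(1 − a) = 1/(1 − (-252)) = 1/253. Expand this rational in ℤ_2: compute digits iteratively via d_i = x_i mod 2, x_{i+1} = (x_i − d_i)/2. The first 6 digits are (1, 0, 1, 0, 1, 0).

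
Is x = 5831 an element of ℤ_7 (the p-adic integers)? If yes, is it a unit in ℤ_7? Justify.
x ∈ ℤ_7 but not a unit; v_7(x) = 3 > 0

ℤ_7 = {x ∈ ℚ_7 : v_7(x) ≥ 0} and ℤ_7^× = {x ∈ ℤ_7 : v_7(x) = 0}. Here v_7(5831) = v_7(num) − v_7(den) = 3; compare against these criteria.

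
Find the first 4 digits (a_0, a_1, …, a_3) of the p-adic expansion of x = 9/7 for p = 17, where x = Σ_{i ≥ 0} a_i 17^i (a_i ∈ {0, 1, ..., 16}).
(a_0, …, a_3) = (11, 14, 4, 7)

v_17(9/7) = 0 (numerator and denominator both coprime to 17), so x ∈ ℤ_17^×. Compute digits iteratively via a_i = x_i mod 17, x_{i+1} = (x_i − a_i)/17, with x_0 = x:
  x_0 = 9/7;  a_0 = 11;  x_1 = (x_0 − 11)/17 = -4/7
  x_1 = -4/7;  a_1 = 14;  x_2 = (x_1 − 14)/17 = -6/7
  x_2 = -6/7;  a_2 = 4;  x_3 = (x_2 − 4)/17 = -2/7
  x_3 = -2/7;  a_3 = 7;  x_4 = (x_3 − 7)/17 = -3/7
Digits: (11, 14, 4, 7).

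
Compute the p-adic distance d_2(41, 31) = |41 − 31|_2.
d_2(41, 31) = 1/2

Step 1 — x − y = 41 − 31 = 10. Step 2 — v_2(10) = 1 (factor: 10 = (2^1 · 5); the sign does not affect v_p). Step 3 — |x − y|_2 = 2^{-1} = 1/2.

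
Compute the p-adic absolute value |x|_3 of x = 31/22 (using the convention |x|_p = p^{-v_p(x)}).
|31/22|_3 = 1

Step 1 — compute v_3(x) by factoring powers of 3 out of the numerator and denominator: v_3(31/22) = 0. Step 2 — apply |x|_p = p^{-v_p(x)} = 3^{0} = 1.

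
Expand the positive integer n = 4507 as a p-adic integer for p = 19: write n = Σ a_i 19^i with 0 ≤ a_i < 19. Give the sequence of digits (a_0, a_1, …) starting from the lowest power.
(a_0, a_1, …) = (4, 9, 12)

Repeated division by 19 gives the digits low-to-high: 4507 = 4 + 9·19^1 + 12·19^2. Digit sequence: (4, 9, 12).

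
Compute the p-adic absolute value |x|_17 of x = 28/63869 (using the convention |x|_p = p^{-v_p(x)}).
|28/63869|_17 = 4913

Step 1 — compute v_17(x) by factoring powers of 17 out of the numerator and denominator: v_17(28/63869) = -3. Step 2 — apply |x|_p = p^{-v_p(x)} = 17^{3} = 4913.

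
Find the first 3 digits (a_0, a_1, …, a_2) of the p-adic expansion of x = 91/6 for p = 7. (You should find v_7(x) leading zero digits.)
(a_0, …, a_2) = (0, 1, 6)

v_7(91/6) = 1, so a_0 = ... = a_0 = 0. Factor out: x = 7^1 · u with u = 13/6 a unit in ℤ_7. Expand u iteratively via a_{v+i} = u_i mod 7, u_{i+1} = (u_i − a_{v+i})/7:
  u_0 = 13/6;  a_1 = 1;  u_1 = (u_0 − 1)/7 = 1/6
  u_1 = 1/6;  a_2 = 6;  u_2 = (u_1 − 6)/7 = -5/6
Digits: (0, 1, 6).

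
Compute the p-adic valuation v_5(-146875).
v_5(-146875) = 5

v_5(n) is the largest exponent k such that 5^k divides n. Factor out: -146875 = -5^5 · 47. (Sign doesn't affect v_p.) So v_5(-146875) = 5.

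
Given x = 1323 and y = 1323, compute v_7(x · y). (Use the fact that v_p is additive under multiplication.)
v_7(1750329) = 4

v_p(x) = 2 (factor: 1323 = 7^2 · 27); v_p(y) = 2 (factor: 1323 = 7^2 · 27). Additivity: v_p(xy) = v_p(x) + v_p(y) = 2 + 2 = 4. (Direct check: xy = 1750329 = 7^4 · (729).)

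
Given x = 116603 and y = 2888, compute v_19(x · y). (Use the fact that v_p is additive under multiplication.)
v_19(336749464) = 5

v_p(x) = 3 (factor: 116603 = 19^3 · 17); v_p(y) = 2 (factor: 2888 = 19^2 · 8). Additivity: v_p(xy) = v_p(x) + v_p(y) = 3 + 2 = 5. (Direct check: xy = 336749464 = 19^5 · (136).)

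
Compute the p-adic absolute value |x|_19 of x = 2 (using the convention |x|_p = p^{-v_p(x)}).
|2|_19 = 1

Step 1 — compute v_19(x) by factoring powers of 19 out of the numerator and denominator: v_19(2) = 0. Step 2 — apply |x|_p = p^{-v_p(x)} = 19^{0} = 1.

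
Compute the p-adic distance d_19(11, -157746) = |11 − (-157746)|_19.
d_19(11, -157746) = 1/6859

Step 1 — x − y = 11 − (-157746) = 157757. Step 2 — v_19(157757) = 3 (factor: 157757 = (19^3 · 23); the sign does not affect v_p). Step 3 — |x − y|_19 = 19^{-3} = 1/6859.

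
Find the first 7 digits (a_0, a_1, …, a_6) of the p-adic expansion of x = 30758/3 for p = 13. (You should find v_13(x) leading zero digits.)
(a_0, …, a_6) = (0, 0, 0, 9, 4, 4, 4)

v_13(30758/3) = 3, so a_0 = ... = a_2 = 0. Factor out: x = 13^3 · u with u = 14/3 a unit in ℤ_13. Expand u iteratively via a_{v+i} = u_i mod 13, u_{i+1} = (u_i − a_{v+i})/13:
  u_0 = 14/3;  a_3 = 9;  u_1 = (u_0 − 9)/13 = -1/3
  u_1 = -1/3;  a_4 = 4;  u_2 = (u_1 − 4)/13 = -1/3
  u_2 = -1/3;  a_5 = 4;  u_3 = (u_2 − 4)/13 = -1/3
  u_3 = -1/3;  a_6 = 4;  u_4 = (u_3 − 4)/13 = -1/3
Digits: (0, 0, 0, 9, 4, 4, 4).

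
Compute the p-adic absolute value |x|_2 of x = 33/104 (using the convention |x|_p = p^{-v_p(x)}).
|33/104|_2 = 8

Step 1 — compute v_2(x) by factoring powers of 2 out of the numerator and denominator: v_2(33/104) = -3. Step 2 — apply |x|_p = p^{-v_p(x)} = 2^{3} = 8.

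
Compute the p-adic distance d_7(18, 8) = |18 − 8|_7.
d_7(18, 8) = 1

Step 1 — x − y = 18 − 8 = 10. Step 2 — v_7(10) = 0 (factor: 10 = (7^0 · 10); the sign does not affect v_p). Step 3 — |x − y|_7 = 7^{0} = 1.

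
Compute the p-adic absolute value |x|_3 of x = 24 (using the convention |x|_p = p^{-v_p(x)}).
|24|_3 = 1/3

Step 1 — compute v_3(x) by factoring powers of 3 out of the numerator and denominator: v_3(24) = 1. Step 2 — apply |x|_p = p^{-v_p(x)} = 3^{-1} = 1/3.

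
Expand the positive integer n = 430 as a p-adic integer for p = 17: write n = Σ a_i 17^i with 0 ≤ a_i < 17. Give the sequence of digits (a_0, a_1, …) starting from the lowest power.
(a_0, a_1, …) = (5, 8, 1)

Repeated division by 17 gives the digits low-to-high: 430 = 5 + 8·17^1 + 1·17^2. Digit sequence: (5, 8, 1).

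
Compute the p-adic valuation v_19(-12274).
v_19(-12274) = 2

v_19(n) is the largest exponent k such that 19^k divides n. Factor out: -12274 = -19^2 · 34. (Sign doesn't affect v_p.) So v_19(-12274) = 2.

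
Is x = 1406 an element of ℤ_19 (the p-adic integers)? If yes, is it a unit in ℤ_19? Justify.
x ∈ ℤ_19 but not a unit; v_19(x) = 1 > 0

ℤ_19 = {x ∈ ℚ_19 : v_19(x) ≥ 0} and ℤ_19^× = {x ∈ ℤ_19 : v_19(x) = 0}. Here v_19(1406) = v_19(num) − v_19(den) = 1; compare against these criteria.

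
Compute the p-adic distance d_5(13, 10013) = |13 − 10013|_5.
d_5(13, 10013) = 1/625

Step 1 — x − y = 13 − 10013 = -10000. Step 2 — v_5(-10000) = 4 (factor: -10000 = −(5^4 · 16); the sign does not affect v_p). Step 3 — |x − y|_5 = 5^{-4} = 1/625.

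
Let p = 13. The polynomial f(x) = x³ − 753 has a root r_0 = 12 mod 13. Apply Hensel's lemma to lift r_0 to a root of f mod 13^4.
r_3 = 13376 (mod 28561)

Hensel: r_{i+1} = r_i − f(r_i)/f′(r_i) mod 13^{i+2}, where f′(x) = 3x². Iterate:
  r_0 = 12 (mod 13)
  r_1 = 25 (mod 169)
  r_2 = 194 (mod 2197)
  r_3 = 13376 (mod 28561)
Final: r = 13376 with f(r) ≡ 0 mod 13^4.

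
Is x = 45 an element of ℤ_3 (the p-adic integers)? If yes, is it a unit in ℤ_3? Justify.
x ∈ ℤ_3 but not a unit; v_3(x) = 2 > 0

ℤ_3 = {x ∈ ℚ_3 : v_3(x) ≥ 0} and ℤ_3^× = {x ∈ ℤ_3 : v_3(x) = 0}. Here v_3(45) = v_3(num) − v_3(den) = 2; compare against these criteria.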